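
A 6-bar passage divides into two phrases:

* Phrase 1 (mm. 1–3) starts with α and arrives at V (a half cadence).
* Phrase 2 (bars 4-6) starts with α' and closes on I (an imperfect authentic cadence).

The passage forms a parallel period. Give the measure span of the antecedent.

measures 1–3

The antecedent is the phrase ending with the weaker cadence (half cadence, phrase 1) and the consequent the one ending more conclusively (imperfect authentic cadence, phrase 2); the antecedent is measures 1-3.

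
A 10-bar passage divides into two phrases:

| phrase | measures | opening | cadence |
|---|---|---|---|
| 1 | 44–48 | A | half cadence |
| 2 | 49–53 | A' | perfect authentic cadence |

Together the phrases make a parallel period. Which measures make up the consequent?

measures 49–53

The phrase ending with the weaker cadence (half cadence) is the antecedent; the one ending more conclusively (perfect authentic cadence) is the consequent. The consequent is measures 49–53.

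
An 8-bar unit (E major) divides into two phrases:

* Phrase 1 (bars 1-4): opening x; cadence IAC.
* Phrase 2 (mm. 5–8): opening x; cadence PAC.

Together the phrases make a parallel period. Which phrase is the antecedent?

phrase 1

The phrase ending with the weaker cadence (imperfect authentic cadence) is the antecedent; the one ending more conclusively (perfect authentic cadence) is the consequent. The antecedent is phrase 1.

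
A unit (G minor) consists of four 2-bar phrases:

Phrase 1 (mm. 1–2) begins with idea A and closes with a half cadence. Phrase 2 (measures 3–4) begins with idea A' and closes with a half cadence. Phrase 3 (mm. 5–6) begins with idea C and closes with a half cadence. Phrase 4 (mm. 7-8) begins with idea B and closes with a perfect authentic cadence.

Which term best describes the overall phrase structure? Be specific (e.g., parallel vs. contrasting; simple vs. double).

contrasting double period

Four phrases in two halves: the first half (mm. 1–4) ends with a half cadence, the second (measures 5-8) with a perfect authentic cadence — a large antecedent–consequent pair, i.e. a double period.
Phrase 3 begins with different material from phrase 1, making it contrasting.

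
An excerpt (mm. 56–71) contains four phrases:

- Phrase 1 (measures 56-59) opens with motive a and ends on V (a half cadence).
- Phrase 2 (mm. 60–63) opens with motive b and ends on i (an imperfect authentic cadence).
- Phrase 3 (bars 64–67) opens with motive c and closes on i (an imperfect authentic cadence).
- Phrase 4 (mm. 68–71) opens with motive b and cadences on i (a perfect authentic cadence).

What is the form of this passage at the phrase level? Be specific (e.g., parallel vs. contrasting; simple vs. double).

contrasting double period

Four phrases in two halves: the first half (mm. 56–63) ends with an imperfect authentic cadence, the second (mm. 64–71) with a perfect authentic cadence — a large antecedent–consequent pair, i.e. a double period.
Phrase 3 begins with different material from phrase 1, making it contrasting.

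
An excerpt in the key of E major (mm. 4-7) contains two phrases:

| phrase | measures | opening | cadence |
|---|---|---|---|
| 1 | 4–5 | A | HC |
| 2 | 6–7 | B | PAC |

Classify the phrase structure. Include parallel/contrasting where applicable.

contrasting period

Phrase 1 ends with a half cadence (weaker) and phrase 2 with a perfect authentic cadence (stronger): antecedent + consequent = a period.
The two phrases open with different material (A / B), so the period is contrasting.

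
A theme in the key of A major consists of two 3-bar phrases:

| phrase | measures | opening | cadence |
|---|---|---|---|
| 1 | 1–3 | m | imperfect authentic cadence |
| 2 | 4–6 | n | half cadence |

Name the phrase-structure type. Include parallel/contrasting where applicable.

phrase group

The second phrase closes with a half cadence, which is not stronger than the first phrase's imperfect authentic cadence; without a weak→strong cadential pair there is no antecedent–consequent relationship, so this is a phrase group rather than a period.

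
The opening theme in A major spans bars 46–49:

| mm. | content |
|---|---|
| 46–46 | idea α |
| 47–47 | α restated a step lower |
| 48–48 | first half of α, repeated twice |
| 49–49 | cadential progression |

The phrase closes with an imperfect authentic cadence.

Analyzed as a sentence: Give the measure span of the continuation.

measures 48–49

After the presentation (bars 46–47), the continuation covers the fragmentation through the cadence: measures 48–49.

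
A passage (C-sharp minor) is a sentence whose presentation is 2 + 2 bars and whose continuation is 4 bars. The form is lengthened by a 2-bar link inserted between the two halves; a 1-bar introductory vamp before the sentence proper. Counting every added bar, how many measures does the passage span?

Basic sentence: 2 + 2 + 4 = 8 bars.
8 (basic form) + 2 (link) + 1 (introduction) = 11.

11 measures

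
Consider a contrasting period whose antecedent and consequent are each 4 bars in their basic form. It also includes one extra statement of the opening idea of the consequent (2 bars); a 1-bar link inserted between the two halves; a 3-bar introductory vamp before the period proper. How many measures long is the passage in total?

Basic contrasting period: 4 + 4 = 8 bars.
8 (basic form) + 2 (extra statement) + 1 (link) + 3 (introduction) = 14.

14 measures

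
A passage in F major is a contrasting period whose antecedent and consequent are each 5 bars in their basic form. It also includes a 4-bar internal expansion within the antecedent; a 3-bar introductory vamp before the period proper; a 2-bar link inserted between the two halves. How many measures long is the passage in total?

19 measures

Basic contrasting period: 5 + 5 = 10 bars.
10 (basic form) + 4 (internal expansion) + 3 (introduction) + 2 (link) = 19.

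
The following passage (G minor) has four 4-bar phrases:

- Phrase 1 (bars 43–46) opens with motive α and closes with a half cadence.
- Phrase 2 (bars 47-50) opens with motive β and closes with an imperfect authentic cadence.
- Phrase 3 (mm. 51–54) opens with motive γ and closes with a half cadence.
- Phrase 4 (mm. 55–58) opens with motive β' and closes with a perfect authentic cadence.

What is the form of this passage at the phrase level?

contrasting double period

Four phrases in two halves: the first half (bars 43–50) ends with an imperfect authentic cadence, the second (measures 51–58) with a perfect authentic cadence — a large antecedent–consequent pair, i.e. a double period.
Phrase 3 begins with different material from phrase 1, making it contrasting.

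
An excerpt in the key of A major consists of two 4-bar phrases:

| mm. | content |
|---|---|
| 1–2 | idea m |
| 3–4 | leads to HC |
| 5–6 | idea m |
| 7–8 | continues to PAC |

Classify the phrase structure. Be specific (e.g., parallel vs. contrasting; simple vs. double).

Phrase 1 ends with a half cadence (weaker) and phrase 2 with a perfect authentic cadence (stronger): antecedent + consequent = a period.
The two phrases open with the same material (m / m), so the period is parallel.

parallel period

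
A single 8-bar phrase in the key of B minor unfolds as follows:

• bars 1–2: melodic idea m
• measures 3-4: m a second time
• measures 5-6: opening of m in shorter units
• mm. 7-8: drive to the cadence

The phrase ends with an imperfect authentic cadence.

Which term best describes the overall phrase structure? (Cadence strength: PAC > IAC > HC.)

Basic idea (mm. 1–2) + its repetition (measures 3–4) form the presentation; fragmentation and cadence (mm. 5–8) form the continuation — the 8-bar whole is a sentence.

sentence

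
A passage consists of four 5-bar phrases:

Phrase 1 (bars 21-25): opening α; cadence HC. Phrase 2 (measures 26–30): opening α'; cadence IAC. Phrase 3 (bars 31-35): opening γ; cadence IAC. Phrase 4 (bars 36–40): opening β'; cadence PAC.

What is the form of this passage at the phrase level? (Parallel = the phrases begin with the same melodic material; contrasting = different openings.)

Four phrases in two halves: the first half (mm. 21–30) ends with an imperfect authentic cadence, the second (bars 31-40) with a perfect authentic cadence — a large antecedent–consequent pair, i.e. a double period.
Phrase 3 begins with different material from phrase 1, making it contrasting.

contrasting double period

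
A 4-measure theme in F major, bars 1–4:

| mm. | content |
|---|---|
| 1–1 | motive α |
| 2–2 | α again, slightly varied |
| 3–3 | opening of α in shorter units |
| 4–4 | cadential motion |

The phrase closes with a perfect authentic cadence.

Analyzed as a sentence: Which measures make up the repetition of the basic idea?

The presentation of a sentence is the basic idea (measure 1) plus its repetition (m. 2); the repetition of the basic idea is therefore m. 2.

measures 2–2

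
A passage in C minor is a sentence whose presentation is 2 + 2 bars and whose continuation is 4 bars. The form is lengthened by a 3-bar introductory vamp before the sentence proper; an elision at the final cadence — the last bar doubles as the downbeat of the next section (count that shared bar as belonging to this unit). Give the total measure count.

11 measures

Basic sentence: 2 + 2 + 4 = 8 bars.
8 (basic form) + 3 (introduction) = 11.
The elision shares a bar with the next section but does not change this unit's count.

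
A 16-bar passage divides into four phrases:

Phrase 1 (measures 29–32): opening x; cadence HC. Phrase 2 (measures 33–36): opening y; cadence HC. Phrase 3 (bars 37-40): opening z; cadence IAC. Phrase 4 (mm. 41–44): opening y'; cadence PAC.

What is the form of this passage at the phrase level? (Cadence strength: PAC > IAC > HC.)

Four phrases in two halves: the first half (measures 29-36) ends with a half cadence, the second (bars 37-44) with a perfect authentic cadence — a large antecedent–consequent pair, i.e. a double period.
Phrase 3 begins with different material from phrase 1, making it contrasting.

contrasting double period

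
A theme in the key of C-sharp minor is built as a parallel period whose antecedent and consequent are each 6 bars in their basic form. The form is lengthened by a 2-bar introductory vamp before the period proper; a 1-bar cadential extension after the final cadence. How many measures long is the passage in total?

Basic parallel period: 6 + 6 = 12 bars.
12 (basic form) + 2 (introduction) + 1 (cadential extension) = 15.

15 measures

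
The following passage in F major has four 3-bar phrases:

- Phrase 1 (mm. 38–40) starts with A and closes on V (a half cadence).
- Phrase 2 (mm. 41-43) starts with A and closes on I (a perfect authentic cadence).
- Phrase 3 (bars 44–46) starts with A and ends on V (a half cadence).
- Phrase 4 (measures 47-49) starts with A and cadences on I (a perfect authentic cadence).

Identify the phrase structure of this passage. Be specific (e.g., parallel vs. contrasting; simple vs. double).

repeated period

The cadence pattern HC–PAC–HC–PAC is weak–strong twice, and phrases 3–4 restate phrases 1–2: a period heard twice, not a double period (which would end weakly at phrase 2).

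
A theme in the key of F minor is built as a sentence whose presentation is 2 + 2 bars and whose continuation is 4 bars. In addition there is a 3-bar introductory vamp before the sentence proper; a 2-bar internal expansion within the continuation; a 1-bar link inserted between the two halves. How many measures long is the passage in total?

Basic sentence: 2 + 2 + 4 = 8 bars.
8 (basic form) + 3 (introduction) + 2 (internal expansion) + 1 (link) = 14.

14 measures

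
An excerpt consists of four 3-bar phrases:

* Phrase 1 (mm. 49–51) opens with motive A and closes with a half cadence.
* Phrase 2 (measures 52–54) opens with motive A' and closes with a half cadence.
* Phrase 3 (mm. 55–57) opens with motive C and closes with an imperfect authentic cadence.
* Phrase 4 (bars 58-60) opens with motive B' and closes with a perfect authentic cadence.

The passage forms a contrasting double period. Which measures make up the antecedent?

measures 49–54

In a double period the four phrases pair into a large antecedent (phrases 1–2, ending half cadence) and a large consequent (phrases 3–4, ending perfect authentic cadence). The antecedent spans bars 49-54.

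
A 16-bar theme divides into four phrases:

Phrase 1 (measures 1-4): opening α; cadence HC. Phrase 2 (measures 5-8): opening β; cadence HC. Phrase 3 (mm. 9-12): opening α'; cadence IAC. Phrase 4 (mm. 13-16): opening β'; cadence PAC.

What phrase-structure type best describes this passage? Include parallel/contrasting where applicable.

parallel double period

Four phrases in two halves: the first half (mm. 1–8) ends with a half cadence, the second (mm. 9–16) with a perfect authentic cadence — a large antecedent–consequent pair, i.e. a double period.
Phrase 3 begins with the same material as phrase 1, making it parallel.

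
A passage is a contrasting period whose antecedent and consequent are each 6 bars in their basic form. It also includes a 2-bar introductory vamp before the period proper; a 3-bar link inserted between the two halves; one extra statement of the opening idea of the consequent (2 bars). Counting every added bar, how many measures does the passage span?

Basic contrasting period: 6 + 6 = 12 bars.
12 (basic form) + 2 (introduction) + 3 (link) + 2 (extra statement) = 19.

19 measures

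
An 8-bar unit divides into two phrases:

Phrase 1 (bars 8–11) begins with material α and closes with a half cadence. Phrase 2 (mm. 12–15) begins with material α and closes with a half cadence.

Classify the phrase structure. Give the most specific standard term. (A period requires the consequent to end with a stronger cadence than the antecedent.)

Both phrases have the same opening (α) and the same cadence (half cadence): the second is a restatement, not a consequent, so this is a repeated phrase rather than a period.

repeated phrase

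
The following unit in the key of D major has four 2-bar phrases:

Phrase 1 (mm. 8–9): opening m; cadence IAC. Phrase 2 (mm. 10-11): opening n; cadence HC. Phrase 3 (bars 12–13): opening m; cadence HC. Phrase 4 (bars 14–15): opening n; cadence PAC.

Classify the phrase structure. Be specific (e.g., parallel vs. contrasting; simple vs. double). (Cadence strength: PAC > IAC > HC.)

parallel double period

Four phrases in two halves: the first half (bars 8-11) ends with a half cadence, the second (bars 12–15) with a perfect authentic cadence — a large antecedent–consequent pair, i.e. a double period.
Phrase 3 begins with the same material as phrase 1, making it parallel.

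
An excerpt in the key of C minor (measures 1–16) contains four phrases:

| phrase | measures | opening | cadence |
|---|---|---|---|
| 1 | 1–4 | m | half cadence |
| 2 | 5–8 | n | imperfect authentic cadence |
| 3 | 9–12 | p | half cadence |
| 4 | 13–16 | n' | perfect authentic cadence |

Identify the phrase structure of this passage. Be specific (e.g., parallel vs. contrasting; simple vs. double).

contrasting double period

Four phrases in two halves: the first half (bars 1–8) ends with an imperfect authentic cadence, the second (bars 9–16) with a perfect authentic cadence — a large antecedent–consequent pair, i.e. a double period.
Phrase 3 begins with different material from phrase 1, making it contrasting.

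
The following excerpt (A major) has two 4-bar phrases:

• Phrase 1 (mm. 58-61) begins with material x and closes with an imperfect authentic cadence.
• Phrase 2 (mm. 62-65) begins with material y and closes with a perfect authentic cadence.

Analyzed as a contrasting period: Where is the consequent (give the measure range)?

The antecedent is the phrase ending with the weaker cadence (imperfect authentic cadence, phrase 1) and the consequent the one ending more conclusively (perfect authentic cadence, phrase 2); the consequent is bars 62–65.

measures 62–65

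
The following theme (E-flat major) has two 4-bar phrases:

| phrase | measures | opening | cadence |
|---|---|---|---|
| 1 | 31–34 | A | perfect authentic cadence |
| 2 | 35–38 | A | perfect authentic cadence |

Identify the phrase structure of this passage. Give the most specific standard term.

repeated phrase

Both phrases have the same opening (A) and the same cadence (perfect authentic cadence): the second is a restatement, not a consequent, so this is a repeated phrase rather than a period.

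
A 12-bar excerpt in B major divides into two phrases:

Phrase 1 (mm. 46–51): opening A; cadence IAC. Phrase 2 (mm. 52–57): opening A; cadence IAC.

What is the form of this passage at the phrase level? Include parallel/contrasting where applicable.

repeated phrase

Both phrases have the same opening (A) and the same cadence (imperfect authentic cadence): the second is a restatement, not a consequent, so this is a repeated phrase rather than a period.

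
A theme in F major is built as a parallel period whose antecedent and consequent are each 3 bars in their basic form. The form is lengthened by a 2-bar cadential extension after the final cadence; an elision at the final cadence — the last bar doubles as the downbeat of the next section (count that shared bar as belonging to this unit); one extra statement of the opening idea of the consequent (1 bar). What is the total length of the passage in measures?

Basic parallel period: 3 + 3 = 6 bars.
6 (basic form) + 2 (cadential extension) + 1 (extra statement) = 9.
The elision shares a bar with the next section but does not change this unit's count.

9 measures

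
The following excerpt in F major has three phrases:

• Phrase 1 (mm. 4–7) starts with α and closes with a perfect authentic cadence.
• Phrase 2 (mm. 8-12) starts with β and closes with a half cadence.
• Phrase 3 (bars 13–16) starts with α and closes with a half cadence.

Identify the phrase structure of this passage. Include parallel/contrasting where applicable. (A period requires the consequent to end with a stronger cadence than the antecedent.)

phrase group

The final phrase closes with a half cadence, which is not stronger than the preceding half cadence; the 3 phrases lack an overall antecedent–consequent design and so form a phrase group.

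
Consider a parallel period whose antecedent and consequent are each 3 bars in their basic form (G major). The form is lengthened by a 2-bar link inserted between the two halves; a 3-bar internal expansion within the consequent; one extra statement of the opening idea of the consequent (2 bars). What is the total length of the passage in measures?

Basic parallel period: 3 + 3 = 6 bars.
6 (basic form) + 2 (link) + 3 (internal expansion) + 2 (extra statement) = 13.

13 measures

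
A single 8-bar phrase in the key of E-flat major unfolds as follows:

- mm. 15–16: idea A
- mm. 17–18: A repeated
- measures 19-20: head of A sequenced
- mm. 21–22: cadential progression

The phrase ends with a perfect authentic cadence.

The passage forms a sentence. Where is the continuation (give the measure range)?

measures 19–22

After the presentation (measures 15–18), the continuation covers the fragmentation through the cadence: bars 19–22.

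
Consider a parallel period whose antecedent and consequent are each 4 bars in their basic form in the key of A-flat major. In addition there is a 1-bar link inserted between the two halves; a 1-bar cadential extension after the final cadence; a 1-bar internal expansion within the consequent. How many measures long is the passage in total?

Basic parallel period: 4 + 4 = 8 bars.
8 (basic form) + 1 (link) + 1 (cadential extension) + 1 (internal expansion) = 11.

11 measures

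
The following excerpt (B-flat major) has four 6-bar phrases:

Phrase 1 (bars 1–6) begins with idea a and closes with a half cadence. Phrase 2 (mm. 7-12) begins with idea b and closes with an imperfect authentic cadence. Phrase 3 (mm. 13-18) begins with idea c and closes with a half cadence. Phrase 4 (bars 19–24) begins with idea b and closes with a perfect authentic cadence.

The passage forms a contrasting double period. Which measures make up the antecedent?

In a double period the four phrases pair into a large antecedent (phrases 1–2, ending imperfect authentic cadence) and a large consequent (phrases 3–4, ending perfect authentic cadence). The antecedent spans mm. 1–12.

measures 1–12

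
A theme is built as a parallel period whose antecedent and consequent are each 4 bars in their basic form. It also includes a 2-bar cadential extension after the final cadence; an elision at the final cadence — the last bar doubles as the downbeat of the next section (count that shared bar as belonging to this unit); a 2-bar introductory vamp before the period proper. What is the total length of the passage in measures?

12 measures

Basic parallel period: 4 + 4 = 8 bars.
8 (basic form) + 2 (cadential extension) + 2 (introduction) = 12.
The elision shares a bar with the next section but does not change this unit's count.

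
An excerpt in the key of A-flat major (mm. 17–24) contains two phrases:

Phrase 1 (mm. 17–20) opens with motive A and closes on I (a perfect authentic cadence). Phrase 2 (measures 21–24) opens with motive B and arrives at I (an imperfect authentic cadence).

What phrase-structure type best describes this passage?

phrase group

The second phrase closes with an imperfect authentic cadence, which is not stronger than the first phrase's perfect authentic cadence; without a weak→strong cadential pair there is no antecedent–consequent relationship, so this is a phrase group rather than a period.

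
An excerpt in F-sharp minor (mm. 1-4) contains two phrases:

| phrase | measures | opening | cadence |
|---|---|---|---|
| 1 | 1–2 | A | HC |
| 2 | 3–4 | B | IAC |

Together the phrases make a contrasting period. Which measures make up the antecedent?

measures 1–2

The phrase ending with the weaker cadence (half cadence) is the antecedent; the one ending more conclusively (imperfect authentic cadence) is the consequent. The antecedent is measures 1–2.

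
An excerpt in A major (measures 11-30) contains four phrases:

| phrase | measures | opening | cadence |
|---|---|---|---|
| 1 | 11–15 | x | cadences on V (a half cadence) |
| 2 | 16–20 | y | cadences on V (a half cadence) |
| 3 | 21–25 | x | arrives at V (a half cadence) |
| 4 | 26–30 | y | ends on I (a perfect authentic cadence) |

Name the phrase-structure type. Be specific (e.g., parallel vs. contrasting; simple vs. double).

parallel double period

Four phrases in two halves: the first half (mm. 11–20) ends with a half cadence, the second (mm. 21-30) with a perfect authentic cadence — a large antecedent–consequent pair, i.e. a double period.
Phrase 3 begins with the same material as phrase 1, making it parallel.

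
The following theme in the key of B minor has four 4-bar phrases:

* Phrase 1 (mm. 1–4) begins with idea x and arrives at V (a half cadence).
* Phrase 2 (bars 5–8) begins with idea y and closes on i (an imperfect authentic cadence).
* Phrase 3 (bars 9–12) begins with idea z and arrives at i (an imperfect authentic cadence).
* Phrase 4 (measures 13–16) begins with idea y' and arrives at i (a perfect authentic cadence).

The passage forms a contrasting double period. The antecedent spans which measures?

measures 1–8

In a double period the four phrases pair into a large antecedent (phrases 1–2, ending imperfect authentic cadence) and a large consequent (phrases 3–4, ending perfect authentic cadence). The antecedent spans measures 1–8.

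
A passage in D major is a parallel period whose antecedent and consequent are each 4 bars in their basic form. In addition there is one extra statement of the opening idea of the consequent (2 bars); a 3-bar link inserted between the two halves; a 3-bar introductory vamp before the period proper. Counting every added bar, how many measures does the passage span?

16 measures

Basic parallel period: 4 + 4 = 8 bars.
8 (basic form) + 2 (extra statement) + 3 (link) + 3 (introduction) = 16.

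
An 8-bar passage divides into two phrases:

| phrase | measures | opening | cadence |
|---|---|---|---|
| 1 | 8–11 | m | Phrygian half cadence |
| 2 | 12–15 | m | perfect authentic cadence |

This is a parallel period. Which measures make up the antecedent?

The phrase ending with the weaker cadence (Phrygian half cadence) is the antecedent; the one ending more conclusively (perfect authentic cadence) is the consequent. The antecedent is measures 8–11.

measures 8–11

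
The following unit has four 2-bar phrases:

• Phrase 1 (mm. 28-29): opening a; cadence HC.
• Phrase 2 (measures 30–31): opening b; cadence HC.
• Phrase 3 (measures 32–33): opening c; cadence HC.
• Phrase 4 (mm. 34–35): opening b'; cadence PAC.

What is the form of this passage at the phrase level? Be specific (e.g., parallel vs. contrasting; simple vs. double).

Four phrases in two halves: the first half (bars 28–31) ends with a half cadence, the second (measures 32-35) with a perfect authentic cadence — a large antecedent–consequent pair, i.e. a double period.
Phrase 3 begins with different material from phrase 1, making it contrasting.

contrasting double period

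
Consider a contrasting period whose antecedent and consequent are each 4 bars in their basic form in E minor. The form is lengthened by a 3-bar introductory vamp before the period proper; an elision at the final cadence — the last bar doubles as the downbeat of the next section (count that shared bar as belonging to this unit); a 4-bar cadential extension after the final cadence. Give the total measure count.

15 measures

Basic contrasting period: 4 + 4 = 8 bars.
8 (basic form) + 3 (introduction) + 4 (cadential extension) = 15.
The elision shares a bar with the next section but does not change this unit's count.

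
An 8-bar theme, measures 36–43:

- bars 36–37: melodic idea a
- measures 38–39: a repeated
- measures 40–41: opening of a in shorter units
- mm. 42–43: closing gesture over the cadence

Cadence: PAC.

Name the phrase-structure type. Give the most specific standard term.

Basic idea (mm. 36–37) + its repetition (mm. 38-39) form the presentation; fragmentation and cadence (mm. 40–43) form the continuation — the 8-bar whole is a sentence.

sentence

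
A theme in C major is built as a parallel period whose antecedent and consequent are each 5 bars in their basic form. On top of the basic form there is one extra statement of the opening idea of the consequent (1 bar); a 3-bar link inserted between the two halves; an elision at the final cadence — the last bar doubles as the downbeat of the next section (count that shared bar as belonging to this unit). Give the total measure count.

14 measures

Basic parallel period: 5 + 5 = 10 bars.
10 (basic form) + 1 (extra statement) + 3 (link) = 14.
The elision shares a bar with the next section but does not change this unit's count.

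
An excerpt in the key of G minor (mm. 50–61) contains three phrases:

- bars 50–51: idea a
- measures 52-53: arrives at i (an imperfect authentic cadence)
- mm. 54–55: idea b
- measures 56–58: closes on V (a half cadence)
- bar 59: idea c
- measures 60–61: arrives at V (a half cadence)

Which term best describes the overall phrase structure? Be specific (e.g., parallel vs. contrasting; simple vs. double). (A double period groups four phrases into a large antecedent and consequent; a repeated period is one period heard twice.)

phrase group

The final phrase closes with a half cadence, which is not stronger than the preceding half cadence; the 3 phrases lack an overall antecedent–consequent design and so form a phrase group.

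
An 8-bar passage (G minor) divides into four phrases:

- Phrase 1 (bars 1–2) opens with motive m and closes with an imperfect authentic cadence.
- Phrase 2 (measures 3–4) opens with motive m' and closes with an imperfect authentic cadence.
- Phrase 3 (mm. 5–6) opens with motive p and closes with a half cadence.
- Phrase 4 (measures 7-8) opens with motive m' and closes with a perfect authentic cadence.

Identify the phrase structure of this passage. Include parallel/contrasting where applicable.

Four phrases in two halves: the first half (bars 1-4) ends with an imperfect authentic cadence, the second (bars 5–8) with a perfect authentic cadence — a large antecedent–consequent pair, i.e. a double period.
Phrase 3 begins with different material from phrase 1, making it contrasting.

contrasting double period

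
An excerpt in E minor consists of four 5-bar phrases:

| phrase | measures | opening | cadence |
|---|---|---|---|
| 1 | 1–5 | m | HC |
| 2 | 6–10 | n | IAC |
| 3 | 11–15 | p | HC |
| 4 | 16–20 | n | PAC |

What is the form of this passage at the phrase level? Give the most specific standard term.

contrasting double period

Four phrases in two halves: the first half (bars 1–10) ends with an imperfect authentic cadence, the second (measures 11-20) with a perfect authentic cadence — a large antecedent–consequent pair, i.e. a double period.
Phrase 3 begins with different material from phrase 1, making it contrasting.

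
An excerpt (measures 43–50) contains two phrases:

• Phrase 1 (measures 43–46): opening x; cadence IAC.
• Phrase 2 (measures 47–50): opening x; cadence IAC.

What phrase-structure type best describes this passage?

Both phrases have the same opening (x) and the same cadence (imperfect authentic cadence): the second is a restatement, not a consequent, so this is a repeated phrase rather than a period.

repeated phrase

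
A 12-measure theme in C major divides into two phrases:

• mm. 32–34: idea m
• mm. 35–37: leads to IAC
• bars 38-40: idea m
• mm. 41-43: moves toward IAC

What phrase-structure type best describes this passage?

Both phrases have the same opening (m) and the same cadence (imperfect authentic cadence): the second is a restatement, not a consequent, so this is a repeated phrase rather than a period.

repeated phrase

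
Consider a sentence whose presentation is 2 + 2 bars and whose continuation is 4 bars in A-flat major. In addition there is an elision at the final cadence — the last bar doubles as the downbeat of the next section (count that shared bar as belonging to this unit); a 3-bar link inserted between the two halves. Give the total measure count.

11 measures

Basic sentence: 2 + 2 + 4 = 8 bars.
8 (basic form) + 3 (link) = 11.
The elision shares a bar with the next section but does not change this unit's count.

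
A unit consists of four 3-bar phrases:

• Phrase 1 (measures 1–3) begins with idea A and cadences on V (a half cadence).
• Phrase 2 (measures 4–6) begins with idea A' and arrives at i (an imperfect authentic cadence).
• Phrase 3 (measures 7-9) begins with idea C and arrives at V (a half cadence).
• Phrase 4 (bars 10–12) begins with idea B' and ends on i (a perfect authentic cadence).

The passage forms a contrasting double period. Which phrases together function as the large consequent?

phrases 3 and 4

In a double period the first pair of phrases (ending imperfect authentic cadence) is the large antecedent and the second pair (ending perfect authentic cadence) is the large consequent; the consequent is phrases 3 and 4.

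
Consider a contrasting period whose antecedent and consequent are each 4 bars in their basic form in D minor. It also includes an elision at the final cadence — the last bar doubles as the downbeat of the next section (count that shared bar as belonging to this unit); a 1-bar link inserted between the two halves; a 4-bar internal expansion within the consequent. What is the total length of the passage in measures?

13 measures

Basic contrasting period: 4 + 4 = 8 bars.
8 (basic form) + 1 (link) + 4 (internal expansion) = 13.
The elision shares a bar with the next section but does not change this unit's count.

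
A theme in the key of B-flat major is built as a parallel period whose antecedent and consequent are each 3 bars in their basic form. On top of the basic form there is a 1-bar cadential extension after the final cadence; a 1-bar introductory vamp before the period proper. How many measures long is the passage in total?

Basic parallel period: 3 + 3 = 6 bars.
6 (basic form) + 1 (cadential extension) + 1 (introduction) = 8.

8 measures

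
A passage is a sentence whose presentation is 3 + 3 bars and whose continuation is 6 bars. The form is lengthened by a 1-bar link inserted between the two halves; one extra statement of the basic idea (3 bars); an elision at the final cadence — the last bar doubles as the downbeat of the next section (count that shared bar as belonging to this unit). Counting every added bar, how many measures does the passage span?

Basic sentence: 3 + 3 + 6 = 12 bars.
12 (basic form) + 1 (link) + 3 (extra statement) = 16.
The elision shares a bar with the next section but does not change this unit's count.

16 measures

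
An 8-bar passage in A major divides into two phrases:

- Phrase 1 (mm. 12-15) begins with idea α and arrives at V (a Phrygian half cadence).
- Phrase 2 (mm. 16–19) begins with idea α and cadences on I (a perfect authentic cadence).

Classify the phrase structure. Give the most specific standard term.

parallel period

Phrase 1 ends with a Phrygian half cadence (weaker) and phrase 2 with a perfect authentic cadence (stronger): antecedent + consequent = a period.
The two phrases open with the same material (α / α), so the period is parallel.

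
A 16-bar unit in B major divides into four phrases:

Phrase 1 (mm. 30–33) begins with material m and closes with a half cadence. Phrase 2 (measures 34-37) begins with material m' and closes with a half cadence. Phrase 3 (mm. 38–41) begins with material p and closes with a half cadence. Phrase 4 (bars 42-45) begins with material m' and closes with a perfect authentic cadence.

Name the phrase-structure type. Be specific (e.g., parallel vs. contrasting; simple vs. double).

Four phrases in two halves: the first half (measures 30–37) ends with a half cadence, the second (mm. 38-45) with a perfect authentic cadence — a large antecedent–consequent pair, i.e. a double period.
Phrase 3 begins with different material from phrase 1, making it contrasting.

contrasting double period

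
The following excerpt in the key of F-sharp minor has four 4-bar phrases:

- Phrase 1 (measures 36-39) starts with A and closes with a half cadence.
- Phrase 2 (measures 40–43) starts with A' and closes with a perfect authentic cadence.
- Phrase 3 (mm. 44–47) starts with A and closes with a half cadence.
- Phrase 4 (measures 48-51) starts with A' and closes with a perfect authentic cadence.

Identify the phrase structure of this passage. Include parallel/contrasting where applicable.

repeated period

The cadence pattern HC–PAC–HC–PAC is weak–strong twice, and phrases 3–4 restate phrases 1–2: a period heard twice, not a double period (which would end weakly at phrase 2).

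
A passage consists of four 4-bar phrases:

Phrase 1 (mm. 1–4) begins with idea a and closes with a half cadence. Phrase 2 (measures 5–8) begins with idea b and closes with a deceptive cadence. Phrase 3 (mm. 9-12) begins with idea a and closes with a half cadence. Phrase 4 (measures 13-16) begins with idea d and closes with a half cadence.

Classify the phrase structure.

phrase group

Phrase 4 ends with a half cadence, no stronger than phrase 2's deceptive cadence, so the four phrases do not form a double period; nor do phrases 3–4 duplicate 1–2, so it is not a repeated period. With no phrase reaching a conclusive cadence, the passage is a phrase group.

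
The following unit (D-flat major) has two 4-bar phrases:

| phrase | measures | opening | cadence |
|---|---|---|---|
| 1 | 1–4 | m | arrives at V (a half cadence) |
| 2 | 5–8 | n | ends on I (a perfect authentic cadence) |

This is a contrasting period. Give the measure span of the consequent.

measures 5–8

The phrase ending with the weaker cadence (half cadence) is the antecedent; the one ending more conclusively (perfect authentic cadence) is the consequent. The consequent is measures 5–8.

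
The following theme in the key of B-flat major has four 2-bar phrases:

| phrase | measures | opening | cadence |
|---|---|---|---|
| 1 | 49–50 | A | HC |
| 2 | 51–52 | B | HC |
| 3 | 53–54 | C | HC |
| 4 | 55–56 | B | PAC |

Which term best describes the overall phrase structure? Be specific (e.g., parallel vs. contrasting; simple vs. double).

contrasting double period

Four phrases in two halves: the first half (measures 49-52) ends with a half cadence, the second (mm. 53–56) with a perfect authentic cadence — a large antecedent–consequent pair, i.e. a double period.
Phrase 3 begins with different material from phrase 1, making it contrasting.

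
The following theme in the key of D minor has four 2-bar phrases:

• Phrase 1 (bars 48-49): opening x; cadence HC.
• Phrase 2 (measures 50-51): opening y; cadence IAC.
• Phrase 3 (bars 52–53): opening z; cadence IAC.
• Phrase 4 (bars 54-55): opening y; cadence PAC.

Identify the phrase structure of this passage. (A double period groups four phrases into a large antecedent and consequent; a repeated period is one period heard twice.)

Four phrases in two halves: the first half (mm. 48–51) ends with an imperfect authentic cadence, the second (mm. 52–55) with a perfect authentic cadence — a large antecedent–consequent pair, i.e. a double period.
Phrase 3 begins with different material from phrase 1, making it contrasting.

contrasting double period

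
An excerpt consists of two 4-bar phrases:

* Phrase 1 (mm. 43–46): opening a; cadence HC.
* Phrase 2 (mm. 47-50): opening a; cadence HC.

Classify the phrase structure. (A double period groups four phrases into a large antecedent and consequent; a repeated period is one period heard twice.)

Both phrases have the same opening (a) and the same cadence (half cadence): the second is a restatement, not a consequent, so this is a repeated phrase rather than a period.

repeated phrase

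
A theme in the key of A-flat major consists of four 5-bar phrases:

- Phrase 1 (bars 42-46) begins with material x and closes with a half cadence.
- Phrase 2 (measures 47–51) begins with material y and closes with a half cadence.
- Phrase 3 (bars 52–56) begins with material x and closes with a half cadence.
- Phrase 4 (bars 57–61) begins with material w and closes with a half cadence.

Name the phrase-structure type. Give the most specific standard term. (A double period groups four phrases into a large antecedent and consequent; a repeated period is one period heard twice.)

Phrase 4 ends with a half cadence, no stronger than phrase 2's half cadence, so the four phrases do not form a double period; nor do phrases 3–4 duplicate 1–2, so it is not a repeated period. With no phrase reaching a conclusive cadence, the passage is a phrase group.

phrase group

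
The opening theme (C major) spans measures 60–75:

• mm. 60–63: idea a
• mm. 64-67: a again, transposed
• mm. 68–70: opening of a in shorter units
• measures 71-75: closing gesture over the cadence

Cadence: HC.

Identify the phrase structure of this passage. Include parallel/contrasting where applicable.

sentence

Basic idea (mm. 60-63) + its repetition (bars 64–67) form the presentation; fragmentation and cadence (measures 68–75) form the continuation — the 16-bar whole is a sentence.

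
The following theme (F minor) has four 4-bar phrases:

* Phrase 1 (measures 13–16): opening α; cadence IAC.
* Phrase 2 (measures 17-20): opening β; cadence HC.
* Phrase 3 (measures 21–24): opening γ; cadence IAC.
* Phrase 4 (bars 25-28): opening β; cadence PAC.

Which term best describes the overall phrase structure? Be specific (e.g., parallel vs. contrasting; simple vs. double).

Four phrases in two halves: the first half (mm. 13–20) ends with a half cadence, the second (bars 21–28) with a perfect authentic cadence — a large antecedent–consequent pair, i.e. a double period.
Phrase 3 begins with different material from phrase 1, making it contrasting.

contrasting double period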